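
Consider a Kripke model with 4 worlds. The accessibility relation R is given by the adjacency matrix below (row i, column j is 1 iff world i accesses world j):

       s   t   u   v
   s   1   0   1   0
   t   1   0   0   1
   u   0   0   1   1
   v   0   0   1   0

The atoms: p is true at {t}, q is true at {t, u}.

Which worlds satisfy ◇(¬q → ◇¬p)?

{s, t, u, v}

s: successors {s, u}; ¬q → ◇¬p there: s:T, u:T. ✓
t: successors {s, v}; ¬q → ◇¬p there: s:T, v:T. ✓
u: successors {u, v}; ¬q → ◇¬p there: u:T, v:T. ✓
v: successors {u}; ¬q → ◇¬p there: u:T. ✓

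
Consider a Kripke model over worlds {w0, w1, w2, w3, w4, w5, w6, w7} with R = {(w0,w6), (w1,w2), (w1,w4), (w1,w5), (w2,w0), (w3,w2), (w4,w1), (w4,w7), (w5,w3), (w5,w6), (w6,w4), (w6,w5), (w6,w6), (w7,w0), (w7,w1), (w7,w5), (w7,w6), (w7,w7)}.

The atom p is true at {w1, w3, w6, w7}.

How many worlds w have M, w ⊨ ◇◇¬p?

7

w0: successors {w6}; ◇¬p there: w6:T. ✓
w1: successors {w2, w4, w5}; ◇¬p there: w2:T, w4:F, w5:F. ✓
w2: successors {w0}; ◇¬p there: w0:F. ✗
w3: successors {w2}; ◇¬p there: w2:T. ✓
w4: successors {w1, w7}; ◇¬p there: w1:T, w7:T. ✓
w5: successors {w3, w6}; ◇¬p there: w3:T, w6:T. ✓
w6: successors {w4, w5, w6}; ◇¬p there: w4:F, w5:F, w6:T. ✓
w7: successors {w0, w1, w5, w6, w7}; ◇¬p there: w0:F, w1:T, w5:F, w6:T, w7:T. ✓
Satisfying worlds: {w0, w1, w3, w4, w5, w6, w7}.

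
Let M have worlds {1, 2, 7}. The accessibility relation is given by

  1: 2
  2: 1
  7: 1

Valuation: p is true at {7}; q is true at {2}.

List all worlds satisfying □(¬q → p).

1: successors {2}; ¬q → p there: 2:T. ✓
2: successors {1}; ¬q → p there: 1:F. ✗
7: successors {1}; ¬q → p there: 1:F. ✗

{1}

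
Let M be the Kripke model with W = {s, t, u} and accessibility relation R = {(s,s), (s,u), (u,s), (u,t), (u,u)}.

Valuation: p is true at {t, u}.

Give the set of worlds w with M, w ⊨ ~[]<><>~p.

{u}

s: []<><>~p is T. ✗
t: []<><>~p is T. ✗
u: []<><>~p is F. ✓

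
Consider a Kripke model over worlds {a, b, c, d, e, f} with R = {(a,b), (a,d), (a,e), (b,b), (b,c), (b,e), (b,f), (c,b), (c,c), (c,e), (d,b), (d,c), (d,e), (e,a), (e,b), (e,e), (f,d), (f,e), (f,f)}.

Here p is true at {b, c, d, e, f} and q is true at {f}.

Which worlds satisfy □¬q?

a: successors {b, d, e}; ¬q there: b:T, d:T, e:T. ✓
b: successors {b, c, e, f}; ¬q there: b:T, c:T, e:T, f:F. ✗
c: successors {b, c, e}; ¬q there: b:T, c:T, e:T. ✓
d: successors {b, c, e}; ¬q there: b:T, c:T, e:T. ✓
e: successors {a, b, e}; ¬q there: a:T, b:T, e:T. ✓
f: successors {d, e, f}; ¬q there: d:T, e:T, f:F. ✗

{a, c, d, e}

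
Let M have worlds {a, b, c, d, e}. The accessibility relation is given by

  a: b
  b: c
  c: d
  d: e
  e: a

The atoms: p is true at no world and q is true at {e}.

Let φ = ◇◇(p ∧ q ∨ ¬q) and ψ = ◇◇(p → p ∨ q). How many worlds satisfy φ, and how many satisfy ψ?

For ◇◇(p ∧ q ∨ ¬q):
a: successors {b}; ◇(p ∧ q ∨ ¬q) there: b:T. ✓
b: successors {c}; ◇(p ∧ q ∨ ¬q) there: c:T. ✓
c: successors {d}; ◇(p ∧ q ∨ ¬q) there: d:F. ✗
d: successors {e}; ◇(p ∧ q ∨ ¬q) there: e:T. ✓
e: successors {a}; ◇(p ∧ q ∨ ¬q) there: a:T. ✓
— 4 worlds.
For ◇◇(p → p ∨ q):
a: successors {b}; ◇(p → p ∨ q) there: b:T. ✓
b: successors {c}; ◇(p → p ∨ q) there: c:T. ✓
c: successors {d}; ◇(p → p ∨ q) there: d:T. ✓
d: successors {e}; ◇(p → p ∨ q) there: e:T. ✓
e: successors {a}; ◇(p → p ∨ q) there: a:T. ✓
— 5 worlds.

4 and 5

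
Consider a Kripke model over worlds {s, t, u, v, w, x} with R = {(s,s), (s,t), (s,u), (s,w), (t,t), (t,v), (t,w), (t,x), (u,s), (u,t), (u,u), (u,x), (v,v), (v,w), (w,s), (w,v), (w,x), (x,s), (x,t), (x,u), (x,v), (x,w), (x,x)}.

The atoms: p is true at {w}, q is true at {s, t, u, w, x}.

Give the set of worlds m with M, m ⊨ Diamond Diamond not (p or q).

{s, t, u, v, w, x}

s: successors {s, t, u, w}; Diamond not (p or q) there: s:F, t:T, u:F, w:T. ✓
t: successors {t, v, w, x}; Diamond not (p or q) there: t:T, v:T, w:T, x:T. ✓
u: successors {s, t, u, x}; Diamond not (p or q) there: s:F, t:T, u:F, x:T. ✓
v: successors {v, w}; Diamond not (p or q) there: v:T, w:T. ✓
w: successors {s, v, x}; Diamond not (p or q) there: s:F, v:T, x:T. ✓
x: successors {s, t, u, v, w, x}; Diamond not (p or q) there: s:F, t:T, u:F, v:T, w:T, x:T. ✓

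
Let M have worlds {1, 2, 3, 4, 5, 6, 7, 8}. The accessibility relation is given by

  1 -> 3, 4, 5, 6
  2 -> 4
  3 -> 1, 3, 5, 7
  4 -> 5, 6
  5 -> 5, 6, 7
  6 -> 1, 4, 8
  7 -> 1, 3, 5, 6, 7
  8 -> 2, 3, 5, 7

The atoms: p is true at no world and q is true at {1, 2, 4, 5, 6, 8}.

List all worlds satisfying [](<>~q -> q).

{2, 4, 6}

1: successors {3, 4, 5, 6}; <>~q -> q there: 3:F, 4:T, 5:T, 6:T. ✗
2: successors {4}; <>~q -> q there: 4:T. ✓
3: successors {1, 3, 5, 7}; <>~q -> q there: 1:T, 3:F, 5:T, 7:F. ✗
4: successors {5, 6}; <>~q -> q there: 5:T, 6:T. ✓
5: successors {5, 6, 7}; <>~q -> q there: 5:T, 6:T, 7:F. ✗
6: successors {1, 4, 8}; <>~q -> q there: 1:T, 4:T, 8:T. ✓
7: successors {1, 3, 5, 6, 7}; <>~q -> q there: 1:T, 3:F, 5:T, 6:T, 7:F. ✗
8: successors {2, 3, 5, 7}; <>~q -> q there: 2:T, 3:F, 5:T, 7:F. ✗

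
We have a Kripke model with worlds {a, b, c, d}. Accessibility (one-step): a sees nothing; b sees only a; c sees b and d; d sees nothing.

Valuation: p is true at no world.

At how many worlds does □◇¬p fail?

a: no successors, so □◇¬p holds vacuously. ✓
b: successors {a}; ◇¬p there: a:F. ✗
c: successors {b, d}; ◇¬p there: b:T, d:F. ✗
d: no successors, so □◇¬p holds vacuously. ✓
Satisfying worlds: {a, d}.
So □◇¬p fails at the other 2 worlds.

2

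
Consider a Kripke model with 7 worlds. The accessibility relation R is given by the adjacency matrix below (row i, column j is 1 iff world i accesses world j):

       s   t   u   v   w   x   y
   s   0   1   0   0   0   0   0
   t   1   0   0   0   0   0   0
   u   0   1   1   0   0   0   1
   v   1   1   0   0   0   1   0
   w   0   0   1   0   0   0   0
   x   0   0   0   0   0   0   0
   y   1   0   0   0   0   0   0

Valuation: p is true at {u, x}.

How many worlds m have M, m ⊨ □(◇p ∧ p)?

2

s: successors {t}; ◇p ∧ p there: t:F. ✗
t: successors {s}; ◇p ∧ p there: s:F. ✗
u: successors {t, u, y}; ◇p ∧ p there: t:F, u:T, y:F. ✗
v: successors {s, t, x}; ◇p ∧ p there: s:F, t:F, x:F. ✗
w: successors {u}; ◇p ∧ p there: u:T. ✓
x: no successors, so □(◇p ∧ p) holds vacuously. ✓
y: successors {s}; ◇p ∧ p there: s:F. ✗
Satisfying worlds: {w, x}.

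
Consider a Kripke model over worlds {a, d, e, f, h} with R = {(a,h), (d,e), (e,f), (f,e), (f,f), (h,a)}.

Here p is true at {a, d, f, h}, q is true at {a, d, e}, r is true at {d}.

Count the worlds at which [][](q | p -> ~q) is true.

2

a: successors {h}; [](q | p -> ~q) there: h:F. ✗
d: successors {e}; [](q | p -> ~q) there: e:T. ✓
e: successors {f}; [](q | p -> ~q) there: f:F. ✗
f: successors {e, f}; [](q | p -> ~q) there: e:T, f:F. ✗
h: successors {a}; [](q | p -> ~q) there: a:T. ✓
Satisfying worlds: {d, h}.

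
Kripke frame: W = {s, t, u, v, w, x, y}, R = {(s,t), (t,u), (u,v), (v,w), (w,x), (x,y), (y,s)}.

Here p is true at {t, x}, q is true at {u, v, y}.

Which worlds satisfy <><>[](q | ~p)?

s: successors {t}; <>[](q | ~p) there: t:T. ✓
t: successors {u}; <>[](q | ~p) there: u:T. ✓
u: successors {v}; <>[](q | ~p) there: v:F. ✗
v: successors {w}; <>[](q | ~p) there: w:T. ✓
w: successors {x}; <>[](q | ~p) there: x:T. ✓
x: successors {y}; <>[](q | ~p) there: y:F. ✗
y: successors {s}; <>[](q | ~p) there: s:T. ✓

{s, t, v, w, y}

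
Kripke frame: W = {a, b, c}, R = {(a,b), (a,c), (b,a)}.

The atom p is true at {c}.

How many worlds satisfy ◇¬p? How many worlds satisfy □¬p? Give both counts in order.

For ◇¬p:
a: successors {b, c}; ¬p there: b:T, c:F. ✓
b: successors {a}; ¬p there: a:T. ✓
c: no successors, so ◇¬p fails. ✗
— 2 worlds.
For □¬p:
a: successors {b, c}; ¬p there: b:T, c:F. ✗
b: successors {a}; ¬p there: a:T. ✓
c: no successors, so □¬p holds vacuously. ✓
— 2 worlds.

2 and 2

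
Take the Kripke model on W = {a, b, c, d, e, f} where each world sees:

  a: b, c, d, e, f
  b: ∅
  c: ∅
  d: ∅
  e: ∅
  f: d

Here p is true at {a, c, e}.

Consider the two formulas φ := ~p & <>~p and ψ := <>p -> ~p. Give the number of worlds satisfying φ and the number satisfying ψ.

1 and 5

For ~p & <>~p:
a: ~p is F, <>~p is T. ✗
b: ~p is T, <>~p is F. ✗
c: ~p is F, <>~p is F. ✗
d: ~p is T, <>~p is F. ✗
e: ~p is F, <>~p is F. ✗
f: ~p is T, <>~p is T. ✓
— 1 world.
For <>p -> ~p:
a: <>p is T, ~p is F. ✗
b: <>p is F, ~p is T. ✓
c: <>p is F, ~p is F. ✓
d: <>p is F, ~p is T. ✓
e: <>p is F, ~p is F. ✓
f: <>p is F, ~p is T. ✓
— 5 worlds.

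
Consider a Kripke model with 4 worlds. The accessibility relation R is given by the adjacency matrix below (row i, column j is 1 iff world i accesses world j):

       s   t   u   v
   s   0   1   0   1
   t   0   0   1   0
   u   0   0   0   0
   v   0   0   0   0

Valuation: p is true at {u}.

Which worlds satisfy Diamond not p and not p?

{s}

s: Diamond not p is T, not p is T. ✓
t: Diamond not p is F, not p is T. ✗
u: Diamond not p is F, not p is F. ✗
v: Diamond not p is F, not p is T. ✗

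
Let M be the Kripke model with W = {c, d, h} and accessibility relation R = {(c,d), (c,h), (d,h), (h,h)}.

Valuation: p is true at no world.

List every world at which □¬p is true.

c: successors {d, h}; ¬p there: d:T, h:T. ✓
d: successors {h}; ¬p there: h:T. ✓
h: successors {h}; ¬p there: h:T. ✓

{c, d, h}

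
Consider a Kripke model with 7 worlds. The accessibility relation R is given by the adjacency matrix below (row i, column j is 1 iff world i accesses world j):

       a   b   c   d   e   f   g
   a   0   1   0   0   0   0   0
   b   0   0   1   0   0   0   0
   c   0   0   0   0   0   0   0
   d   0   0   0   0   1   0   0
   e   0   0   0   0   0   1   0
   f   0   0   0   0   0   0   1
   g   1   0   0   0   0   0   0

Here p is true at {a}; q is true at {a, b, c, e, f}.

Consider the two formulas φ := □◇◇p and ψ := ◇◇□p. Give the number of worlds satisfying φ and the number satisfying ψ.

For □◇◇p:
a: successors {b}; ◇◇p there: b:F. ✗
b: successors {c}; ◇◇p there: c:F. ✗
c: no successors, so □◇◇p holds vacuously. ✓
d: successors {e}; ◇◇p there: e:F. ✗
e: successors {f}; ◇◇p there: f:T. ✓
f: successors {g}; ◇◇p there: g:F. ✗
g: successors {a}; ◇◇p there: a:F. ✗
— 2 worlds.
For ◇◇□p:
a: successors {b}; ◇□p there: b:T. ✓
b: successors {c}; ◇□p there: c:F. ✗
c: no successors, so ◇◇□p fails. ✗
d: successors {e}; ◇□p there: e:F. ✗
e: successors {f}; ◇□p there: f:T. ✓
f: successors {g}; ◇□p there: g:F. ✗
g: successors {a}; ◇□p there: a:F. ✗
— 2 worlds.

2 and 2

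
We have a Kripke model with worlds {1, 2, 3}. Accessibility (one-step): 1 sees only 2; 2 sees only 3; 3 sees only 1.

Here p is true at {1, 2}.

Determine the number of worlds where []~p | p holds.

1: []~p is F, p is T. ✓
2: []~p is T, p is T. ✓
3: []~p is F, p is F. ✗
Satisfying worlds: {1, 2}.

2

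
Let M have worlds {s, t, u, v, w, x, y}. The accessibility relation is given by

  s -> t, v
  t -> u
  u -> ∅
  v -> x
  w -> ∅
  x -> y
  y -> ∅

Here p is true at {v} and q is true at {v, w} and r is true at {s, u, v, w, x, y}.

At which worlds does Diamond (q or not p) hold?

s: successors {t, v}; q or not p there: t:T, v:T. ✓
t: successors {u}; q or not p there: u:T. ✓
u: no successors, so Diamond (q or not p) fails. ✗
v: successors {x}; q or not p there: x:T. ✓
w: no successors, so Diamond (q or not p) fails. ✗
x: successors {y}; q or not p there: y:T. ✓
y: no successors, so Diamond (q or not p) fails. ✗

{s, t, v, x}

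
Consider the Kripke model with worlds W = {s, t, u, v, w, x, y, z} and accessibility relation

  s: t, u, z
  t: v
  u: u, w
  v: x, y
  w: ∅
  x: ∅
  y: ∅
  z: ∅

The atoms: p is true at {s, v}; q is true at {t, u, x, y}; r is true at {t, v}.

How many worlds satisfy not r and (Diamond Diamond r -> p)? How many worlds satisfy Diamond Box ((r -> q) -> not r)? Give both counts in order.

6 and 4

For not r and (Diamond Diamond r -> p):
s: not r is T, Diamond Diamond r -> p is T. ✓
t: not r is F, Diamond Diamond r -> p is T. ✗
u: not r is T, Diamond Diamond r -> p is T. ✓
v: not r is F, Diamond Diamond r -> p is T. ✗
w: not r is T, Diamond Diamond r -> p is T. ✓
x: not r is T, Diamond Diamond r -> p is T. ✓
y: not r is T, Diamond Diamond r -> p is T. ✓
z: not r is T, Diamond Diamond r -> p is T. ✓
— 6 worlds.
For Diamond Box ((r -> q) -> not r):
s: successors {t, u, z}; Box ((r -> q) -> not r) there: t:T, u:T, z:T. ✓
t: successors {v}; Box ((r -> q) -> not r) there: v:T. ✓
u: successors {u, w}; Box ((r -> q) -> not r) there: u:T, w:T. ✓
v: successors {x, y}; Box ((r -> q) -> not r) there: x:T, y:T. ✓
w: no successors, so Diamond Box ((r -> q) -> not r) fails. ✗
x: no successors, so Diamond Box ((r -> q) -> not r) fails. ✗
y: no successors, so Diamond Box ((r -> q) -> not r) fails. ✗
z: no successors, so Diamond Box ((r -> q) -> not r) fails. ✗
— 4 worlds.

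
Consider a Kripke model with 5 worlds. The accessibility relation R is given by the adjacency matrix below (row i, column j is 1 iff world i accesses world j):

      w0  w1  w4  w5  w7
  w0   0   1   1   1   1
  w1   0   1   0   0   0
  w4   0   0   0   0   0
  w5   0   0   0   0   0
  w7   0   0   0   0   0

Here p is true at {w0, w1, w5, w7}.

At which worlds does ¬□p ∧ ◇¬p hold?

{w0}

w0: ¬□p is T, ◇¬p is T. ✓
w1: ¬□p is F, ◇¬p is F. ✗
w4: ¬□p is F, ◇¬p is F. ✗
w5: ¬□p is F, ◇¬p is F. ✗
w7: ¬□p is F, ◇¬p is F. ✗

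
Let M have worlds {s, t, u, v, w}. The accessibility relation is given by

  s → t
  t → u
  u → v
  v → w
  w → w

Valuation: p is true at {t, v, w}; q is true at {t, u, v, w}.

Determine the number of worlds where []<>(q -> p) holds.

s: successors {t}; <>(q -> p) there: t:F. ✗
t: successors {u}; <>(q -> p) there: u:T. ✓
u: successors {v}; <>(q -> p) there: v:T. ✓
v: successors {w}; <>(q -> p) there: w:T. ✓
w: successors {w}; <>(q -> p) there: w:T. ✓
Satisfying worlds: {t, u, v, w}.

4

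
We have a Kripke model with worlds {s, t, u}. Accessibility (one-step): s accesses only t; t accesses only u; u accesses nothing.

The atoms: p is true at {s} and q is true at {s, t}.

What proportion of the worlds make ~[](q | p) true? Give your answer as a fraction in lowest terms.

s: [](q | p) is T. ✗
t: [](q | p) is F. ✓
u: [](q | p) is T. ✗
That's 1 of 3 worlds, so 1/3.

1/3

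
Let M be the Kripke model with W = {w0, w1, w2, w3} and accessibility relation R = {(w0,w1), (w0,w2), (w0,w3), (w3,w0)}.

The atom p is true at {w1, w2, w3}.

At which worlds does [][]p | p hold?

{w1, w2, w3}

w0: [][]p is F, p is F. ✗
w1: [][]p is T, p is T. ✓
w2: [][]p is T, p is T. ✓
w3: [][]p is T, p is T. ✓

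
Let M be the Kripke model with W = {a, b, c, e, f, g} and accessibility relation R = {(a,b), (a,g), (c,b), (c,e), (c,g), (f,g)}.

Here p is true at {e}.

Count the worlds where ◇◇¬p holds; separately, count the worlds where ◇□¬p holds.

0 and 3

For ◇◇¬p:
a: successors {b, g}; ◇¬p there: b:F, g:F. ✗
b: no successors, so ◇◇¬p fails. ✗
c: successors {b, e, g}; ◇¬p there: b:F, e:F, g:F. ✗
e: no successors, so ◇◇¬p fails. ✗
f: successors {g}; ◇¬p there: g:F. ✗
g: no successors, so ◇◇¬p fails. ✗
— 0 worlds.
For ◇□¬p:
a: successors {b, g}; □¬p there: b:T, g:T. ✓
b: no successors, so ◇□¬p fails. ✗
c: successors {b, e, g}; □¬p there: b:T, e:T, g:T. ✓
e: no successors, so ◇□¬p fails. ✗
f: successors {g}; □¬p there: g:T. ✓
g: no successors, so ◇□¬p fails. ✗
— 3 worlds.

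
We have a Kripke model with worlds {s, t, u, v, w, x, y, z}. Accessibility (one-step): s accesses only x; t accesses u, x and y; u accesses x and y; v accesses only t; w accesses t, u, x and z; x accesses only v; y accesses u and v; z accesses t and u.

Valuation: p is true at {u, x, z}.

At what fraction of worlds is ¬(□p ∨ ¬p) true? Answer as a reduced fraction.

3/8

s: □p ∨ ¬p is T. ✗
t: □p ∨ ¬p is T. ✗
u: □p ∨ ¬p is F. ✓
v: □p ∨ ¬p is T. ✗
w: □p ∨ ¬p is T. ✗
x: □p ∨ ¬p is F. ✓
y: □p ∨ ¬p is T. ✗
z: □p ∨ ¬p is F. ✓
That's 3 of 8 worlds, so 3/8.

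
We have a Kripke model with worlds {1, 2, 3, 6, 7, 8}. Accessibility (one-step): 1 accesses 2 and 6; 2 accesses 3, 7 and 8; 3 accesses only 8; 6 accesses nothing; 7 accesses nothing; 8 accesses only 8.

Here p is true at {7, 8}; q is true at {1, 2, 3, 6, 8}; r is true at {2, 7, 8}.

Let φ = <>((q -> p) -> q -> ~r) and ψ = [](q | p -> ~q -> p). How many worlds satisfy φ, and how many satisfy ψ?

For <>((q -> p) -> q -> ~r):
1: successors {2, 6}; (q -> p) -> q -> ~r there: 2:T, 6:T. ✓
2: successors {3, 7, 8}; (q -> p) -> q -> ~r there: 3:T, 7:T, 8:F. ✓
3: successors {8}; (q -> p) -> q -> ~r there: 8:F. ✗
6: no successors, so <>((q -> p) -> q -> ~r) fails. ✗
7: no successors, so <>((q -> p) -> q -> ~r) fails. ✗
8: successors {8}; (q -> p) -> q -> ~r there: 8:F. ✗
— 2 worlds.
For [](q | p -> ~q -> p):
1: successors {2, 6}; q | p -> ~q -> p there: 2:T, 6:T. ✓
2: successors {3, 7, 8}; q | p -> ~q -> p there: 3:T, 7:T, 8:T. ✓
3: successors {8}; q | p -> ~q -> p there: 8:T. ✓
6: no successors, so [](q | p -> ~q -> p) holds vacuously. ✓
7: no successors, so [](q | p -> ~q -> p) holds vacuously. ✓
8: successors {8}; q | p -> ~q -> p there: 8:T. ✓
— 6 worlds.

2 and 6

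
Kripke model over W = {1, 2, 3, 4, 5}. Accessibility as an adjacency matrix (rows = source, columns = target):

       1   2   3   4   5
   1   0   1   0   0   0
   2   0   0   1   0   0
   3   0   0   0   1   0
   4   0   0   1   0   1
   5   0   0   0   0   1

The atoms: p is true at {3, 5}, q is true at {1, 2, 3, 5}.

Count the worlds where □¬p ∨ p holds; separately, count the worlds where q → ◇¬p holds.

For □¬p ∨ p:
1: □¬p is T, p is F. ✓
2: □¬p is F, p is F. ✗
3: □¬p is T, p is T. ✓
4: □¬p is F, p is F. ✗
5: □¬p is F, p is T. ✓
— 3 worlds.
For q → ◇¬p:
1: q is T, ◇¬p is T. ✓
2: q is T, ◇¬p is F. ✗
3: q is T, ◇¬p is T. ✓
4: q is F, ◇¬p is F. ✓
5: q is T, ◇¬p is F. ✗
— 3 worlds.

3 and 3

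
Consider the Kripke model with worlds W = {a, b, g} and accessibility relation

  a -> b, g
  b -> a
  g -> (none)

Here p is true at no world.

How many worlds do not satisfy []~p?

0

a: successors {b, g}; ~p there: b:T, g:T. ✓
b: successors {a}; ~p there: a:T. ✓
g: no successors, so []~p holds vacuously. ✓
Satisfying worlds: {a, b, g}.
So []~p fails at the other 0 worlds.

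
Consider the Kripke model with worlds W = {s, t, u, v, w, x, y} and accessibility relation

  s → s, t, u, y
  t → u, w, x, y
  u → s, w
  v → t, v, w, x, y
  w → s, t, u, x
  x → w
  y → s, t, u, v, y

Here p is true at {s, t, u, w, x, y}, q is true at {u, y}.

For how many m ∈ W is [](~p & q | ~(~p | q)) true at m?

2

s: successors {s, t, u, y}; ~p & q | ~(~p | q) there: s:T, t:T, u:F, y:F. ✗
t: successors {u, w, x, y}; ~p & q | ~(~p | q) there: u:F, w:T, x:T, y:F. ✗
u: successors {s, w}; ~p & q | ~(~p | q) there: s:T, w:T. ✓
v: successors {t, v, w, x, y}; ~p & q | ~(~p | q) there: t:T, v:F, w:T, x:T, y:F. ✗
w: successors {s, t, u, x}; ~p & q | ~(~p | q) there: s:T, t:T, u:F, x:T. ✗
x: successors {w}; ~p & q | ~(~p | q) there: w:T. ✓
y: successors {s, t, u, v, y}; ~p & q | ~(~p | q) there: s:T, t:T, u:F, v:F, y:F. ✗
Satisfying worlds: {u, x}.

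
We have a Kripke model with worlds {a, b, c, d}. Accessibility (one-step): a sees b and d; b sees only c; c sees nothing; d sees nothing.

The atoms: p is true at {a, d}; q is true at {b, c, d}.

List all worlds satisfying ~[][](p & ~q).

a: [][](p & ~q) is F. ✓
b: [][](p & ~q) is T. ✗
c: [][](p & ~q) is T. ✗
d: [][](p & ~q) is T. ✗

{a}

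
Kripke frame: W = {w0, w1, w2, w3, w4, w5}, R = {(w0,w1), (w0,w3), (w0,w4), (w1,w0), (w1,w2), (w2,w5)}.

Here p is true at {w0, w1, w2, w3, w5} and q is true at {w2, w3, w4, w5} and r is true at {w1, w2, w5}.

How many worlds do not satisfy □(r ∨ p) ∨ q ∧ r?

1

w0: □(r ∨ p) is F, q ∧ r is F. ✗
w1: □(r ∨ p) is T, q ∧ r is F. ✓
w2: □(r ∨ p) is T, q ∧ r is T. ✓
w3: □(r ∨ p) is T, q ∧ r is F. ✓
w4: □(r ∨ p) is T, q ∧ r is F. ✓
w5: □(r ∨ p) is T, q ∧ r is T. ✓
Satisfying worlds: {w1, w2, w3, w4, w5}.
So □(r ∨ p) ∨ q ∧ r fails at the other 1 world.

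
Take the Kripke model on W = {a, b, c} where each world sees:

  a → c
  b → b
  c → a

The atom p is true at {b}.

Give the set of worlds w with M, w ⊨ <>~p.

a: successors {c}; ~p there: c:T. ✓
b: successors {b}; ~p there: b:F. ✗
c: successors {a}; ~p there: a:T. ✓

{a, c}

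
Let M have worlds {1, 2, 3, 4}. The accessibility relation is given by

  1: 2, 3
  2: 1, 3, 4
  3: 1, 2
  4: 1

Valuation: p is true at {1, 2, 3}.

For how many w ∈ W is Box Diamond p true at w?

1: successors {2, 3}; Diamond p there: 2:T, 3:T. ✓
2: successors {1, 3, 4}; Diamond p there: 1:T, 3:T, 4:T. ✓
3: successors {1, 2}; Diamond p there: 1:T, 2:T. ✓
4: successors {1}; Diamond p there: 1:T. ✓
Satisfying worlds: {1, 2, 3, 4}.

4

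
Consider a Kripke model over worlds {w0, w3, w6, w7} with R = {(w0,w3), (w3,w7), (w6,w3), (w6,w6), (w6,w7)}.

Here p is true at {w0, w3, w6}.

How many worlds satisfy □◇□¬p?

2

w0: successors {w3}; ◇□¬p there: w3:T. ✓
w3: successors {w7}; ◇□¬p there: w7:F. ✗
w6: successors {w3, w6, w7}; ◇□¬p there: w3:T, w6:T, w7:F. ✗
w7: no successors, so □◇□¬p holds vacuously. ✓
Satisfying worlds: {w0, w7}.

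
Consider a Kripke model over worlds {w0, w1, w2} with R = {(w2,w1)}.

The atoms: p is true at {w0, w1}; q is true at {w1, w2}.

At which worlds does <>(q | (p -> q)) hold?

{w2}

w0: no successors, so <>(q | (p -> q)) fails. ✗
w1: no successors, so <>(q | (p -> q)) fails. ✗
w2: successors {w1}; q | (p -> q) there: w1:T. ✓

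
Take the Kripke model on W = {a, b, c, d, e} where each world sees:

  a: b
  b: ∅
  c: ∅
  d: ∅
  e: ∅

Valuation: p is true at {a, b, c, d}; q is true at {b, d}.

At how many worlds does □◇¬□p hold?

a: successors {b}; ◇¬□p there: b:F. ✗
b: no successors, so □◇¬□p holds vacuously. ✓
c: no successors, so □◇¬□p holds vacuously. ✓
d: no successors, so □◇¬□p holds vacuously. ✓
e: no successors, so □◇¬□p holds vacuously. ✓
Satisfying worlds: {b, c, d, e}.

4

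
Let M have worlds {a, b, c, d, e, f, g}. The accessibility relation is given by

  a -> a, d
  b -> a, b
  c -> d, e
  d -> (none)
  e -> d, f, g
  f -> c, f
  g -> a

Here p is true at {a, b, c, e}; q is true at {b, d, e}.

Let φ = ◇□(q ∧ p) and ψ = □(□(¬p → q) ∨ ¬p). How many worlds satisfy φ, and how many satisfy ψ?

For ◇□(q ∧ p):
a: successors {a, d}; □(q ∧ p) there: a:F, d:T. ✓
b: successors {a, b}; □(q ∧ p) there: a:F, b:F. ✗
c: successors {d, e}; □(q ∧ p) there: d:T, e:F. ✓
d: no successors, so ◇□(q ∧ p) fails. ✗
e: successors {d, f, g}; □(q ∧ p) there: d:T, f:F, g:F. ✓
f: successors {c, f}; □(q ∧ p) there: c:F, f:F. ✗
g: successors {a}; □(q ∧ p) there: a:F. ✗
— 3 worlds.
For □(□(¬p → q) ∨ ¬p):
a: successors {a, d}; □(¬p → q) ∨ ¬p there: a:T, d:T. ✓
b: successors {a, b}; □(¬p → q) ∨ ¬p there: a:T, b:T. ✓
c: successors {d, e}; □(¬p → q) ∨ ¬p there: d:T, e:F. ✗
d: no successors, so □(□(¬p → q) ∨ ¬p) holds vacuously. ✓
e: successors {d, f, g}; □(¬p → q) ∨ ¬p there: d:T, f:T, g:T. ✓
f: successors {c, f}; □(¬p → q) ∨ ¬p there: c:T, f:T. ✓
g: successors {a}; □(¬p → q) ∨ ¬p there: a:T. ✓
— 6 worlds.

3 and 6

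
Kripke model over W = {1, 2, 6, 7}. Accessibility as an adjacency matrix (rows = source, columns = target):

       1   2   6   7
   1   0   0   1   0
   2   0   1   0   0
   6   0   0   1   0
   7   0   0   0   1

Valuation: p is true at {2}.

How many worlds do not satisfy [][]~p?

1: successors {6}; []~p there: 6:T. ✓
2: successors {2}; []~p there: 2:F. ✗
6: successors {6}; []~p there: 6:T. ✓
7: successors {7}; []~p there: 7:T. ✓
Satisfying worlds: {1, 6, 7}.
So [][]~p fails at the other 1 world.

1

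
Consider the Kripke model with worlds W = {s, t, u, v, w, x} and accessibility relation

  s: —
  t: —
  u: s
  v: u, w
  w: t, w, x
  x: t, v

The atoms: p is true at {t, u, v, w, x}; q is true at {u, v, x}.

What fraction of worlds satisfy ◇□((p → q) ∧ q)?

1/2

s: no successors, so ◇□((p → q) ∧ q) fails. ✗
t: no successors, so ◇□((p → q) ∧ q) fails. ✗
u: successors {s}; □((p → q) ∧ q) there: s:T. ✓
v: successors {u, w}; □((p → q) ∧ q) there: u:F, w:F. ✗
w: successors {t, w, x}; □((p → q) ∧ q) there: t:T, w:F, x:F. ✓
x: successors {t, v}; □((p → q) ∧ q) there: t:T, v:F. ✓
That's 3 of 6 worlds, so 3/6 = 1/2.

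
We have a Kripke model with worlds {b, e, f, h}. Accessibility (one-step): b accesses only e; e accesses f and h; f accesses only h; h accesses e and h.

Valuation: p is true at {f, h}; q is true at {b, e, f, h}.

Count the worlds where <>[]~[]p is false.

b: successors {e}; []~[]p there: e:F. ✗
e: successors {f, h}; []~[]p there: f:T, h:F. ✓
f: successors {h}; []~[]p there: h:F. ✗
h: successors {e, h}; []~[]p there: e:F, h:F. ✗
Satisfying worlds: {e}.
So <>[]~[]p fails at the other 3 worlds.

3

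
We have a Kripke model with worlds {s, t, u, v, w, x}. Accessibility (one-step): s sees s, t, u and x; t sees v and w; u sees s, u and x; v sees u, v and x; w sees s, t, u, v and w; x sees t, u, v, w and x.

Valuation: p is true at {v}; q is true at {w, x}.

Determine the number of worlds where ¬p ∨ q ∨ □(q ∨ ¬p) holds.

5

s: ¬p ∨ q is T, □(q ∨ ¬p) is T. ✓
t: ¬p ∨ q is T, □(q ∨ ¬p) is F. ✓
u: ¬p ∨ q is T, □(q ∨ ¬p) is T. ✓
v: ¬p ∨ q is F, □(q ∨ ¬p) is F. ✗
w: ¬p ∨ q is T, □(q ∨ ¬p) is F. ✓
x: ¬p ∨ q is T, □(q ∨ ¬p) is F. ✓
Satisfying worlds: {s, t, u, w, x}.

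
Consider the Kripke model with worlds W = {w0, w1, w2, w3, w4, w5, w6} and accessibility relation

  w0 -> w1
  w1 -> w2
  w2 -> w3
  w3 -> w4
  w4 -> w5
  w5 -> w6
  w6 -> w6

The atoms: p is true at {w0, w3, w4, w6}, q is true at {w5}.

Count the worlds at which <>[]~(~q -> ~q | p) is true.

w0: successors {w1}; []~(~q -> ~q | p) there: w1:F. ✗
w1: successors {w2}; []~(~q -> ~q | p) there: w2:F. ✗
w2: successors {w3}; []~(~q -> ~q | p) there: w3:F. ✗
w3: successors {w4}; []~(~q -> ~q | p) there: w4:F. ✗
w4: successors {w5}; []~(~q -> ~q | p) there: w5:F. ✗
w5: successors {w6}; []~(~q -> ~q | p) there: w6:F. ✗
w6: successors {w6}; []~(~q -> ~q | p) there: w6:F. ✗
Satisfying worlds: ∅.

0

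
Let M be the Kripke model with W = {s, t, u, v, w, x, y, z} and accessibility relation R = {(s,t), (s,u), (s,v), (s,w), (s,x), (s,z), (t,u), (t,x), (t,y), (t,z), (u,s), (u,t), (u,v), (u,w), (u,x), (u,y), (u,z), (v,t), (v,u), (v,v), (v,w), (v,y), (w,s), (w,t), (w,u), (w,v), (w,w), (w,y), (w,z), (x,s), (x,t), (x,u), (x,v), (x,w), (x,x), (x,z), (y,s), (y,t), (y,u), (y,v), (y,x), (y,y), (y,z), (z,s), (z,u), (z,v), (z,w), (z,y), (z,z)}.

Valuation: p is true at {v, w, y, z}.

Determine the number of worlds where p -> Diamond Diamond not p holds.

8

s: p is F, Diamond Diamond not p is T. ✓
t: p is F, Diamond Diamond not p is T. ✓
u: p is F, Diamond Diamond not p is T. ✓
v: p is T, Diamond Diamond not p is T. ✓
w: p is T, Diamond Diamond not p is T. ✓
x: p is F, Diamond Diamond not p is T. ✓
y: p is T, Diamond Diamond not p is T. ✓
z: p is T, Diamond Diamond not p is T. ✓
Satisfying worlds: {s, t, u, v, w, x, y, z}.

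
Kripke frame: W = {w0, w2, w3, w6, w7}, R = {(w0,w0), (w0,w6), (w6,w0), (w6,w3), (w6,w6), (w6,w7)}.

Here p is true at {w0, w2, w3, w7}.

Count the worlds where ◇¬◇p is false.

w0: successors {w0, w6}; ¬◇p there: w0:F, w6:F. ✗
w2: no successors, so ◇¬◇p fails. ✗
w3: no successors, so ◇¬◇p fails. ✗
w6: successors {w0, w3, w6, w7}; ¬◇p there: w0:F, w3:T, w6:F, w7:T. ✓
w7: no successors, so ◇¬◇p fails. ✗
Satisfying worlds: {w6}.
So ◇¬◇p fails at the other 4 worlds.

4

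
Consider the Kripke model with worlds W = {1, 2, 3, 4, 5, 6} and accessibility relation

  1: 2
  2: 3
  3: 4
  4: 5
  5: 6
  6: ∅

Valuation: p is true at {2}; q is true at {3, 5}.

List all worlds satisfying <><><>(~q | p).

1: successors {2}; <><>(~q | p) there: 2:T. ✓
2: successors {3}; <><>(~q | p) there: 3:F. ✗
3: successors {4}; <><>(~q | p) there: 4:T. ✓
4: successors {5}; <><>(~q | p) there: 5:F. ✗
5: successors {6}; <><>(~q | p) there: 6:F. ✗
6: no successors, so <><><>(~q | p) fails. ✗

{1, 3}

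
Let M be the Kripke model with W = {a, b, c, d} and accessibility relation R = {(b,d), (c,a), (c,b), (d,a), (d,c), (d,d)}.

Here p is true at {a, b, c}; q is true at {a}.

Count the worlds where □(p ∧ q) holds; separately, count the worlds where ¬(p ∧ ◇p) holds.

1 and 3

For □(p ∧ q):
a: no successors, so □(p ∧ q) holds vacuously. ✓
b: successors {d}; p ∧ q there: d:F. ✗
c: successors {a, b}; p ∧ q there: a:T, b:F. ✗
d: successors {a, c, d}; p ∧ q there: a:T, c:F, d:F. ✗
— 1 world.
For ¬(p ∧ ◇p):
a: p ∧ ◇p is F. ✓
b: p ∧ ◇p is F. ✓
c: p ∧ ◇p is T. ✗
d: p ∧ ◇p is F. ✓
— 3 worlds.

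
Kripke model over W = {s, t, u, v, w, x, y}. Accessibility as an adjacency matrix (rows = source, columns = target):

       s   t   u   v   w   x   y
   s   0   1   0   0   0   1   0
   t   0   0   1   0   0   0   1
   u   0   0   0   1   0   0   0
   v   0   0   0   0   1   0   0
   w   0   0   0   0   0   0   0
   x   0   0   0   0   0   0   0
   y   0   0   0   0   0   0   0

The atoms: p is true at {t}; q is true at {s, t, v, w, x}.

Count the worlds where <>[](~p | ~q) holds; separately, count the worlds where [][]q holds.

4 and 6

For <>[](~p | ~q):
s: successors {t, x}; [](~p | ~q) there: t:T, x:T. ✓
t: successors {u, y}; [](~p | ~q) there: u:T, y:T. ✓
u: successors {v}; [](~p | ~q) there: v:T. ✓
v: successors {w}; [](~p | ~q) there: w:T. ✓
w: no successors, so <>[](~p | ~q) fails. ✗
x: no successors, so <>[](~p | ~q) fails. ✗
y: no successors, so <>[](~p | ~q) fails. ✗
— 4 worlds.
For [][]q:
s: successors {t, x}; []q there: t:F, x:T. ✗
t: successors {u, y}; []q there: u:T, y:T. ✓
u: successors {v}; []q there: v:T. ✓
v: successors {w}; []q there: w:T. ✓
w: no successors, so [][]q holds vacuously. ✓
x: no successors, so [][]q holds vacuously. ✓
y: no successors, so [][]q holds vacuously. ✓
— 6 worlds.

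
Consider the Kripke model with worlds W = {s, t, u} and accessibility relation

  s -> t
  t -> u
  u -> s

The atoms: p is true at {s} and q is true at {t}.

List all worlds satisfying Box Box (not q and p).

s: successors {t}; Box (not q and p) there: t:F. ✗
t: successors {u}; Box (not q and p) there: u:T. ✓
u: successors {s}; Box (not q and p) there: s:F. ✗

{t}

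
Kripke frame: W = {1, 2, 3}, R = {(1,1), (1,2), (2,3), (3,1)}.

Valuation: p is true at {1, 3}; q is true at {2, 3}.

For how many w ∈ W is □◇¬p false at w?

2

1: successors {1, 2}; ◇¬p there: 1:T, 2:F. ✗
2: successors {3}; ◇¬p there: 3:F. ✗
3: successors {1}; ◇¬p there: 1:T. ✓
Satisfying worlds: {3}.
So □◇¬p fails at the other 2 worlds.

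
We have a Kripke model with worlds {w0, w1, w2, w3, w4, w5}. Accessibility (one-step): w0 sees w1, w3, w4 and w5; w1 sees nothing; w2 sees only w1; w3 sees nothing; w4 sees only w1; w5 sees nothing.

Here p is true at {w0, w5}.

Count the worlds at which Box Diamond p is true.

w0: successors {w1, w3, w4, w5}; Diamond p there: w1:F, w3:F, w4:F, w5:F. ✗
w1: no successors, so Box Diamond p holds vacuously. ✓
w2: successors {w1}; Diamond p there: w1:F. ✗
w3: no successors, so Box Diamond p holds vacuously. ✓
w4: successors {w1}; Diamond p there: w1:F. ✗
w5: no successors, so Box Diamond p holds vacuously. ✓
Satisfying worlds: {w1, w3, w5}.

3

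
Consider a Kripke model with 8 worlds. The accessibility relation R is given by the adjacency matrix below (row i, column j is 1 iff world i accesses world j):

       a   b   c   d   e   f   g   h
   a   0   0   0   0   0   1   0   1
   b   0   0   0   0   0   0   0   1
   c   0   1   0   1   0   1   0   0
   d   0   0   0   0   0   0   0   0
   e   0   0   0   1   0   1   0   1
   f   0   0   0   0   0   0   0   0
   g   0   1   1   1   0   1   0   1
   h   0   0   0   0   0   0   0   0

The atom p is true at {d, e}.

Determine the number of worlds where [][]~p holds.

a: successors {f, h}; []~p there: f:T, h:T. ✓
b: successors {h}; []~p there: h:T. ✓
c: successors {b, d, f}; []~p there: b:T, d:T, f:T. ✓
d: no successors, so [][]~p holds vacuously. ✓
e: successors {d, f, h}; []~p there: d:T, f:T, h:T. ✓
f: no successors, so [][]~p holds vacuously. ✓
g: successors {b, c, d, f, h}; []~p there: b:T, c:F, d:T, f:T, h:T. ✗
h: no successors, so [][]~p holds vacuously. ✓
Satisfying worlds: {a, b, c, d, e, f, h}.

7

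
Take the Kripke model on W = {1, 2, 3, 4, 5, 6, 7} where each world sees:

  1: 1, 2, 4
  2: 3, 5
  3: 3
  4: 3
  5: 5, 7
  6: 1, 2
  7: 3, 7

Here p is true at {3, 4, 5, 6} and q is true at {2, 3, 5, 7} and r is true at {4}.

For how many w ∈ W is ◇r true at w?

1

1: successors {1, 2, 4}; r there: 1:F, 2:F, 4:T. ✓
2: successors {3, 5}; r there: 3:F, 5:F. ✗
3: successors {3}; r there: 3:F. ✗
4: successors {3}; r there: 3:F. ✗
5: successors {5, 7}; r there: 5:F, 7:F. ✗
6: successors {1, 2}; r there: 1:F, 2:F. ✗
7: successors {3, 7}; r there: 3:F, 7:F. ✗
Satisfying worlds: {1}.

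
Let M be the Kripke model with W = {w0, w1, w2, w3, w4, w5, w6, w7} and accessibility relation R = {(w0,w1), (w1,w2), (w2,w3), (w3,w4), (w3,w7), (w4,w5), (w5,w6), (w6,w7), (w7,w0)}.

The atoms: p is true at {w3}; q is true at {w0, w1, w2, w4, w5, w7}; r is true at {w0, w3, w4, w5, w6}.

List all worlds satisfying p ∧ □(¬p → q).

w0: p is F, □(¬p → q) is T. ✗
w1: p is F, □(¬p → q) is T. ✗
w2: p is F, □(¬p → q) is T. ✗
w3: p is T, □(¬p → q) is T. ✓
w4: p is F, □(¬p → q) is T. ✗
w5: p is F, □(¬p → q) is F. ✗
w6: p is F, □(¬p → q) is T. ✗
w7: p is F, □(¬p → q) is T. ✗

{w3}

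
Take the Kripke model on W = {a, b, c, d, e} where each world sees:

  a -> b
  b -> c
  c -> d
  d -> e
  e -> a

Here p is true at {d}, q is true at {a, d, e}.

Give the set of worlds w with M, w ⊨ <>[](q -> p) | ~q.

{a, b, c, e}

a: <>[](q -> p) is T, ~q is F. ✓
b: <>[](q -> p) is T, ~q is T. ✓
c: <>[](q -> p) is F, ~q is T. ✓
d: <>[](q -> p) is F, ~q is F. ✗
e: <>[](q -> p) is T, ~q is F. ✓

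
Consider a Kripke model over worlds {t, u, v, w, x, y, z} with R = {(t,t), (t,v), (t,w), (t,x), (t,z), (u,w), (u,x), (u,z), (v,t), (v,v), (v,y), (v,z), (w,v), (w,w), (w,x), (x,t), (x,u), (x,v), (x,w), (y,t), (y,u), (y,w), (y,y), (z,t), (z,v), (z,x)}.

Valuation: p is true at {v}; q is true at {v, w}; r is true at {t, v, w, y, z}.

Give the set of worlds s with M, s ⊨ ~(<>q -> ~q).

t: <>q -> ~q is T. ✗
u: <>q -> ~q is T. ✗
v: <>q -> ~q is F. ✓
w: <>q -> ~q is F. ✓
x: <>q -> ~q is T. ✗
y: <>q -> ~q is T. ✗
z: <>q -> ~q is T. ✗

{v, w}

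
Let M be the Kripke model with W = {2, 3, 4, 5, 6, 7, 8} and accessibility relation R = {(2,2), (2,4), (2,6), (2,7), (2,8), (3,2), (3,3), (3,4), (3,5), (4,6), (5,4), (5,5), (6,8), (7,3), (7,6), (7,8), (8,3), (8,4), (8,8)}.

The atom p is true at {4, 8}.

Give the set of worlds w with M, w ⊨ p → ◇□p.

{2, 3, 4, 5, 6, 7}

2: p is F, ◇□p is T. ✓
3: p is F, ◇□p is F. ✓
4: p is T, ◇□p is T. ✓
5: p is F, ◇□p is F. ✓
6: p is F, ◇□p is F. ✓
7: p is F, ◇□p is T. ✓
8: p is T, ◇□p is F. ✗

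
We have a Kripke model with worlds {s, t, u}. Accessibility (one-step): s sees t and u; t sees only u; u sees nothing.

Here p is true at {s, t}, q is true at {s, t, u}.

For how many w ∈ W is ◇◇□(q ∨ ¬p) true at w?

s: successors {t, u}; ◇□(q ∨ ¬p) there: t:T, u:F. ✓
t: successors {u}; ◇□(q ∨ ¬p) there: u:F. ✗
u: no successors, so ◇◇□(q ∨ ¬p) fails. ✗
Satisfying worlds: {s}.

1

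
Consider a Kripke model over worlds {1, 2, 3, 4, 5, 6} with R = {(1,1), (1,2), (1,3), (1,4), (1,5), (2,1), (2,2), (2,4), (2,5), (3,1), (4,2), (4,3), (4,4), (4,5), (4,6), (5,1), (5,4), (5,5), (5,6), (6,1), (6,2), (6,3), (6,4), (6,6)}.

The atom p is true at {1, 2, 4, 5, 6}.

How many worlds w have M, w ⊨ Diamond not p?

1: successors {1, 2, 3, 4, 5}; not p there: 1:F, 2:F, 3:T, 4:F, 5:F. ✓
2: successors {1, 2, 4, 5}; not p there: 1:F, 2:F, 4:F, 5:F. ✗
3: successors {1}; not p there: 1:F. ✗
4: successors {2, 3, 4, 5, 6}; not p there: 2:F, 3:T, 4:F, 5:F, 6:F. ✓
5: successors {1, 4, 5, 6}; not p there: 1:F, 4:F, 5:F, 6:F. ✗
6: successors {1, 2, 3, 4, 6}; not p there: 1:F, 2:F, 3:T, 4:F, 6:F. ✓
Satisfying worlds: {1, 4, 6}.

3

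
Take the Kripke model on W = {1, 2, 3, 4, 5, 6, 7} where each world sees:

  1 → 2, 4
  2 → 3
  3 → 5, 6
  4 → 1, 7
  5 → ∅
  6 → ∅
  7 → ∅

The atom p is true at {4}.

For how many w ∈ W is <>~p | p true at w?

1: <>~p is T, p is F. ✓
2: <>~p is T, p is F. ✓
3: <>~p is T, p is F. ✓
4: <>~p is T, p is T. ✓
5: <>~p is F, p is F. ✗
6: <>~p is F, p is F. ✗
7: <>~p is F, p is F. ✗
Satisfying worlds: {1, 2, 3, 4}.

4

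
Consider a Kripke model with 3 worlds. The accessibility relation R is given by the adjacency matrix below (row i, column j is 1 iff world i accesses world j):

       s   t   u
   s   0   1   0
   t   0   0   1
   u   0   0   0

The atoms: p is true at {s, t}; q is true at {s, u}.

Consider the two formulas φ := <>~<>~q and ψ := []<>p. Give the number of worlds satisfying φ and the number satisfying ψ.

2 and 1

For <>~<>~q:
s: successors {t}; ~<>~q there: t:T. ✓
t: successors {u}; ~<>~q there: u:T. ✓
u: no successors, so <>~<>~q fails. ✗
— 2 worlds.
For []<>p:
s: successors {t}; <>p there: t:F. ✗
t: successors {u}; <>p there: u:F. ✗
u: no successors, so []<>p holds vacuously. ✓
— 1 world.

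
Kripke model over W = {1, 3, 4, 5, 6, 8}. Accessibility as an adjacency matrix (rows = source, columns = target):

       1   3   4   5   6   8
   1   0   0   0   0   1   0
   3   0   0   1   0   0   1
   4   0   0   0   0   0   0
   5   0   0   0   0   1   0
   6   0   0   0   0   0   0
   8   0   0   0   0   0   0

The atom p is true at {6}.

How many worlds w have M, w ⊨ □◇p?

1: successors {6}; ◇p there: 6:F. ✗
3: successors {4, 8}; ◇p there: 4:F, 8:F. ✗
4: no successors, so □◇p holds vacuously. ✓
5: successors {6}; ◇p there: 6:F. ✗
6: no successors, so □◇p holds vacuously. ✓
8: no successors, so □◇p holds vacuously. ✓
Satisfying worlds: {4, 6, 8}.

3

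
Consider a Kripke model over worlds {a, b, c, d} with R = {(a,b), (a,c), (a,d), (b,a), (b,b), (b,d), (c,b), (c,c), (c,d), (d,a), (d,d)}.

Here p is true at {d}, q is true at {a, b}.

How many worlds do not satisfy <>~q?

a: successors {b, c, d}; ~q there: b:F, c:T, d:T. ✓
b: successors {a, b, d}; ~q there: a:F, b:F, d:T. ✓
c: successors {b, c, d}; ~q there: b:F, c:T, d:T. ✓
d: successors {a, d}; ~q there: a:F, d:T. ✓
Satisfying worlds: {a, b, c, d}.
So <>~q fails at the other 0 worlds.

0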